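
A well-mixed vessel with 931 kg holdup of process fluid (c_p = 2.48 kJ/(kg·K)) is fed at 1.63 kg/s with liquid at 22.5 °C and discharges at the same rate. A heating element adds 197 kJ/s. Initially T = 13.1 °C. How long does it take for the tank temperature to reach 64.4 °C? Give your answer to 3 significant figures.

Energy balance: M c_p dT/dt = ṁ c_p (T_in − T) + 197.
τ = M/ṁ = 571.17 s; T_ss = T_in + Q̇/(ṁ c_p) = 71.233 °C.
T(t) = T_ss + (T₀ − T_ss) e^(−t/τ). Set T = 64.4:
e^(−t/τ) = (64.4 − 71.233)/(13.1 − 71.233) = 0.11755
t = −571.17 · ln(0.11755) = 1222.8 s.

1220 s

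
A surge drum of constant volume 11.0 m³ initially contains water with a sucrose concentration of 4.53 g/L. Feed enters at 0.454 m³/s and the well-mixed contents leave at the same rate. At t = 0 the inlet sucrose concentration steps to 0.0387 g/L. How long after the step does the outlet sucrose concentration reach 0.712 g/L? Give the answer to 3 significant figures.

Accumulation = in − out for the solute gives V dC/dt = Q(C_in − C), so τ = V/Q = 24.229 s.
C(t) = C_in + (C₀ − C_in) e^(−t/τ). Set C = 0.712 and solve for t:
e^(−t/τ) = (C − C_in)/(C₀ − C_in) = (0.712 − 0.0387)/(4.53 − 0.0387) = 0.14991
t = −τ ln(…) = 24.229 × 1.8977 = 45.980 s.

46.0 s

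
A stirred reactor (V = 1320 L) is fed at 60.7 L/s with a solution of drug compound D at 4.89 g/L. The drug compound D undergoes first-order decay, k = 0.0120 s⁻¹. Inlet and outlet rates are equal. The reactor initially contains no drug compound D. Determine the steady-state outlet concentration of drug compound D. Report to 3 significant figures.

3.88 g/L

Accumulation = in − out − consumed: V dC/dt = Q C_in − Q C − k V C.
Steady state (dC/dt = 0): C_ss = Q C_in/(Q + kV) = C_in/(1 + kV/Q).
C_ss = 60.7·4.89/(60.7 + 0.0120·1320) = 296.82/76.540 = 3.8780 g/L.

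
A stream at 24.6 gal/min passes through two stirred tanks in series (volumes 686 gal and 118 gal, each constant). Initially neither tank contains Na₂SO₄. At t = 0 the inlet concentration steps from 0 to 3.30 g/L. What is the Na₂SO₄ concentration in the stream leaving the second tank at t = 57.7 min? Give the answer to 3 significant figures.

Species balance on tank i: dCᵢ/dt = (Cᵢ₋₁ − Cᵢ)/τᵢ with τᵢ = Vᵢ/Q.
τ₁ = 686/24.6 = 27.886 min; τ₂ = 118/24.6 = 4.7967 min.
Tank 1: C₁ = C_in(1 − e^(−t/τ₁)). Tank 2 (τ₁ ≠ τ₂): C₂ = C_in[1 − (τ₁ e^(−t/τ₁) − τ₂ e^(−t/τ₂))/(τ₁ − τ₂)].
At t = 57.7: e^(−t/τ₁) = 0.12630, e^(−t/τ₂) = 5.9687e-06.
C₂ = 3.30·[1 − (27.886·0.12630 − 4.7967·5.9687e-06)/(23.089)] = 3.30·0.84747 = 2.7966 g/L.

2.80 g/L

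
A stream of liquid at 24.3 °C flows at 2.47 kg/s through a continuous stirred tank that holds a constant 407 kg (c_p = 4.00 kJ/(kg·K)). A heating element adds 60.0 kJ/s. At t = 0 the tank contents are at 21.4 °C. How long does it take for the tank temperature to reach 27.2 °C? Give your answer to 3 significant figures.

Heat balance on the well-mixed liquid: M c_p dT/dt = ṁ c_p (T_in − T) + 60.0.
τ = M/ṁ = 164.78 s; T_ss = T_in + Q̇/(ṁ c_p) = 30.373 °C.
T(t) = T_ss + (T₀ − T_ss) e^(−t/τ). Set T = 27.2:
e^(−t/τ) = (27.2 − 30.373)/(21.4 − 30.373) = 0.35361
t = −164.78 · ln(0.35361) = 171.30 s.

171 s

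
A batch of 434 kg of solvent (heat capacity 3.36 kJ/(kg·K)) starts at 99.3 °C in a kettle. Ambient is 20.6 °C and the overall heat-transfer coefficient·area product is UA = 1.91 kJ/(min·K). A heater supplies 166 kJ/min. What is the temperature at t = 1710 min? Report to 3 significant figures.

107 °C

Unsteady energy balance on the tank contents: M c_p dT/dt = −UA(T − T_amb) + Q̇.
dT/dt = (T_ss − T)/τ with T_ss = T_amb + Q̇/UA = 20.6 + 166/1.91 = 107.51 °C, τ = M c_p/UA = 434·3.36/1.91 = 763.48 min.
T approaches T_ss exponentially: T(t) = T_ss + (T₀ − T_ss) e^(−t/τ).
T(1710) = 107.51 + (-8.2110)·0.10648 = 106.64 °C.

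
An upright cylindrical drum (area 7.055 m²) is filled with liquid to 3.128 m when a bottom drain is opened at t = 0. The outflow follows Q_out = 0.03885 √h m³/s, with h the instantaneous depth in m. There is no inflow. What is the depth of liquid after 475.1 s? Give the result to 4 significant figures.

0.2121 m

Volume balance on the tank: A dh/dt = −0.03885 √h.
Separate and integrate: 2(√h − √h₀) = −(0.03885/A) t.
√h = √3.128 − 0.03885·475.1/(2·7.055) = 1.76862 − 1.30812 = 0.460491.
h = 0.460491² = 0.212052 m.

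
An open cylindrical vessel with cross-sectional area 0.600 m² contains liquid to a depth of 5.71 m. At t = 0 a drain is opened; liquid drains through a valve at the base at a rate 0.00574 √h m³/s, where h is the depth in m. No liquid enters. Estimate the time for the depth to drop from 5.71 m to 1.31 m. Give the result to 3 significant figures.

260 s

Mass balance (ρ constant): A dh/dt = −0.00574 √h.
∫ h^(−1/2) dh = −(0.00574/A) ∫ dt, giving 2√h = 2√h₀ − (0.00574/A) t.
t = 2A(√h₀ − √h)/0.00574 = 2·0.600·(√5.71 − √1.31)/0.00574
  = 1.2000 × (2.3896 − 1.1446) / 0.00574 = 260.28 s.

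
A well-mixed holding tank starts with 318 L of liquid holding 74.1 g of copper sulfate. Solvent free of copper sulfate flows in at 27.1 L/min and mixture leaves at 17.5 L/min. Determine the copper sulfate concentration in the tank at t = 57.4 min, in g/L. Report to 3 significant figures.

0.0136 g/L

Total volume: dV/dt = Q_in − Q_out = 9.6000 L/min, so V(t) = 318 + 9.6000 t and V(57.4) = 869.04 L.
Solute balance: dm/dt = 0 − Q_out C = −Q_out m/V(t).
dm/m = −Q_out dt/(V₀ + 9.6000 t); integrating gives ln(m/m₀) = −(Q_out/(Q_in−Q_out)) ln(V/V₀).
m = m₀ (V₀/V)^(Q_out/(Q_in−Q_out)) = 74.1 × (318/869.04)^(1.8229) = 11.855 g.
C = m/V = 11.855/869.04 = 0.013642 g/L.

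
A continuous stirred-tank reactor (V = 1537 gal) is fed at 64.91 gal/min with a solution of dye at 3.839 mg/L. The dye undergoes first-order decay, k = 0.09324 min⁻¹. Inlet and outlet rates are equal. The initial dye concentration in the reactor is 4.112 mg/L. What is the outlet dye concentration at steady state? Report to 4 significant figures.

Accumulation = in − out − consumed: V dC/dt = Q C_in − Q C − k V C.
Steady state (dC/dt = 0): C_ss = Q C_in/(Q + kV) = C_in/(1 + kV/Q).
C_ss = 64.91·3.839/(64.91 + 0.09324·1537) = 249.189/208.220 = 1.19676 mg/L.

1.197 mg/L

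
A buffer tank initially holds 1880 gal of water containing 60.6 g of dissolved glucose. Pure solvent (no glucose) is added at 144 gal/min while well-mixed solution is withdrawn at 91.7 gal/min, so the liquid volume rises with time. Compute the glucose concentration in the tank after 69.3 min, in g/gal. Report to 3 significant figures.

Let m(t) be the amount of glucose. Volume: V(t) = V₀ + (Q_in − Q_out) t = 1880 + 52.300 t; V(69.3) = 5504.4 gal.
Species balance (pure solvent in): dm/dt = −Q_out · m/V(t).
dm/m = −Q_out dt/(V₀ + 52.300 t); integrating gives ln(m/m₀) = −(Q_out/(Q_in−Q_out)) ln(V/V₀).
m = m₀ (V₀/V)^(Q_out/(Q_in−Q_out)) = 60.6 × (1880/5504.4)^(1.7533) = 9.2140 g.
C = m/V = 9.2140/5504.4 = 0.0016739 g/gal.

0.00167 g/gal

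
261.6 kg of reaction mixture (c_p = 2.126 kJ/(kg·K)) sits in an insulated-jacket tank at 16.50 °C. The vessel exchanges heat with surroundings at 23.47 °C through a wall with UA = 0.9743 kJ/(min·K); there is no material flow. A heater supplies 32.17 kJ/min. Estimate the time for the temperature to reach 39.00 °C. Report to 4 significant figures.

Energy balance: M c_p dT/dt = −UA(T − T_amb) + Q̇.
τ = M c_p/UA = 570.832 min; T_ss = T_amb + Q̇/UA = 23.47 + 32.17/0.9743 = 56.4886 °C.
T(t) = T_ss + (T₀ − T_ss)e^(−t/τ); set T = 39.00:
t = −τ ln[(T − T_ss)/(T₀ − T_ss)] = −570.832 · ln(0.437339) = 472.104 min.

472.1 min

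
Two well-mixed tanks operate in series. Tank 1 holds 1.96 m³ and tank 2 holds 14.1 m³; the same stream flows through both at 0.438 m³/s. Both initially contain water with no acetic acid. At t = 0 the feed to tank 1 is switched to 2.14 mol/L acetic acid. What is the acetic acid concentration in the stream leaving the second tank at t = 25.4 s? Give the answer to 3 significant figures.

1.01 mol/L

Species balance on tank i: dCᵢ/dt = (Cᵢ₋₁ − Cᵢ)/τᵢ with τᵢ = Vᵢ/Q.
τ₁ = 1.96/0.438 = 4.4749 s; τ₂ = 14.1/0.438 = 32.192 s.
Tank 1: C₁ = C_in(1 − e^(−t/τ₁)). Tank 2 (τ₁ ≠ τ₂): C₂ = C_in[1 − (τ₁ e^(−t/τ₁) − τ₂ e^(−t/τ₂))/(τ₁ − τ₂)].
At t = 25.4: e^(−t/τ₁) = 0.0034268, e^(−t/τ₂) = 0.45429.
C₂ = 2.14·[1 − (4.4749·0.0034268 − 32.192·0.45429)/(-27.717)] = 2.14·0.47292 = 1.0120 mol/L.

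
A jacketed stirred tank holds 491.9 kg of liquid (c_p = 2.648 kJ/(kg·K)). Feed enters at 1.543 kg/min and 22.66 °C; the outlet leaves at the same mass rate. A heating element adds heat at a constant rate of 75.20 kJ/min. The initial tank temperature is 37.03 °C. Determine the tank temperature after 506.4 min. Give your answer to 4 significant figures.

40.24 °C

M c_p dT/dt = ṁ c_p (T_in − T) + Q̇.
τ = M/ṁ = 318.795 min; T_ss = T_in + Q̇/(ṁ c_p) = 22.66 + 75.20/(1.543·2.648) = 41.0649 °C.
T approaches T_ss exponentially: T(t) = T_ss + (T₀ − T_ss) e^(−t/τ).
T(506.4) = 41.0649 + (-4.03492)·e^(−506.4/318.795) = 41.0649 + (-4.03492)·0.204235 = 40.2408 °C.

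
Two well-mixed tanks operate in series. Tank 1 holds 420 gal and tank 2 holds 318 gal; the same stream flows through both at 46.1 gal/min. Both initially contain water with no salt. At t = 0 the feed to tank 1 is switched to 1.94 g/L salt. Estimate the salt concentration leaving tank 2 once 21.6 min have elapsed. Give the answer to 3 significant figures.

1.46 g/L

Time constants: τᵢ = Vᵢ/Q for each well-mixed tank.
τ₁ = 420/46.1 = 9.1106 min; τ₂ = 318/46.1 = 6.8980 min.
Tank 1: C₁ = C_in(1 − e^(−t/τ₁)). Tank 2 (τ₁ ≠ τ₂): C₂ = C_in[1 − (τ₁ e^(−t/τ₁) − τ₂ e^(−t/τ₂))/(τ₁ − τ₂)].
At t = 21.6: e^(−t/τ₁) = 0.093401, e^(−t/τ₂) = 0.043660.
C₂ = 1.94·[1 − (9.1106·0.093401 − 6.8980·0.043660)/(2.2126)] = 1.94·0.75153 = 1.4580 g/L.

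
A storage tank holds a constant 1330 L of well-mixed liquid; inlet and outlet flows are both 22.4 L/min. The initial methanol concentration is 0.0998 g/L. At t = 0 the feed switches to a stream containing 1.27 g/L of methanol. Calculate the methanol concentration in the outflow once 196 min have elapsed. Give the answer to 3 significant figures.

1.23 g/L

Mass balance on the solute (V constant): V dC/dt = Q(C_in − C).
Rewrite as dC/dt + C/τ = C_in/τ, τ = V/Q = 59.375 min.
Integrating: C(t) = C_in + (C₀ − C_in) e^(−t/τ).
C(196) = 1.27 + (0.0998 − 1.27)·e^(−196/59.375) = 1.27 + (-1.1702)·0.036844 = 1.2269 g/L.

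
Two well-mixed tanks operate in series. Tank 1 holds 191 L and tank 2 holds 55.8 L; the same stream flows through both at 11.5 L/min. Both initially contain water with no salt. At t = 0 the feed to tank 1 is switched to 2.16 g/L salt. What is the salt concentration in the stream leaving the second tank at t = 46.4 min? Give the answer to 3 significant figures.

1.97 g/L

Each tank obeys Vᵢ dCᵢ/dt = Q(Cᵢ₋₁ − Cᵢ), so τᵢ = Vᵢ/Q.
τ₁ = 191/11.5 = 16.609 min; τ₂ = 55.8/11.5 = 4.8522 min.
Solving the cascade with C₁(0)=C₂(0)=0 gives C₂(t) = C_in[1 − (τ₁ e^(−t/τ₁) − τ₂ e^(−t/τ₂))/(τ₁ − τ₂)].
At t = 46.4: e^(−t/τ₁) = 0.061193, e^(−t/τ₂) = 7.0301e-05.
C₂ = 2.16·[1 − (16.609·0.061193 − 4.8522·7.0301e-05)/(11.757)] = 2.16·0.91358 = 1.9733 g/L.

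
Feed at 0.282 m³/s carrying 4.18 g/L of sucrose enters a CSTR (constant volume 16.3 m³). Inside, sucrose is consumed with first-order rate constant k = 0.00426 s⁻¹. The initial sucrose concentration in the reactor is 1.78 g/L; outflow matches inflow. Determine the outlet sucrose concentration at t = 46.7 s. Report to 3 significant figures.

2.78 g/L

Species balance: V dC/dt = Q C_in − Q C − k V C.
This is linear with rate a = Q/V + k = 0.021561 s⁻¹.
C_ss = Q C_in/(Q + kV) = 3.3541 g/L; C(t) = C_ss + (C₀ − C_ss) e^(−a t).
C(46.7) = 3.3541 + (-1.5741)·e^(−0.021561·46.7) = 3.3541 + (-1.5741)·0.36536 = 2.7790 g/L.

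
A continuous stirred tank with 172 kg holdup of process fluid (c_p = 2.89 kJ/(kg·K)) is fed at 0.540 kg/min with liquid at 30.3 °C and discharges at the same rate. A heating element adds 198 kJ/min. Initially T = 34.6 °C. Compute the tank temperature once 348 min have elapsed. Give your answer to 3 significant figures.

M c_p dT/dt = ṁ c_p (T_in − T) + Q̇.
τ = M/ṁ = 318.52 min; T_ss = T_in + Q̇/(ṁ c_p) = 30.3 + 198/(0.540·2.89) = 157.17 °C.
T approaches T_ss exponentially: T(t) = T_ss + (T₀ − T_ss) e^(−t/τ).
T(348) = 157.17 + (-122.57)·e^(−348/318.52) = 157.17 + (-122.57)·0.33536 = 116.07 °C.

116 °C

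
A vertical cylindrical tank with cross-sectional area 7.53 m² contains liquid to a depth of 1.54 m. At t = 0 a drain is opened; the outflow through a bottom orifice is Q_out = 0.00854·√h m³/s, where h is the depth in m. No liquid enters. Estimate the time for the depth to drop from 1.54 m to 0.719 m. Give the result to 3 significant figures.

Accumulation of liquid (constant cross-section A): A dh/dt = −0.00854 √h.
This is separable: 2 d(√h)/dt = −0.00854/A, so √h = √h₀ − (0.00854/(2A)) t.
t = 2A(√h₀ − √h)/0.00854 = 2·7.53·(√1.54 − √0.719)/0.00854
  = 15.060 × (1.2410 − 0.84794) / 0.00854 = 693.09 s.

693 s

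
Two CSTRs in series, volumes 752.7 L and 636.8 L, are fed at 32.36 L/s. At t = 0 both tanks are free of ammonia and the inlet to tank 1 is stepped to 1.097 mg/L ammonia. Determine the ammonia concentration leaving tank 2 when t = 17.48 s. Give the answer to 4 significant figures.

Time constants: τᵢ = Vᵢ/Q for each well-mixed tank.
τ₁ = 752.7/32.36 = 23.2602 s; τ₂ = 636.8/32.36 = 19.6786 s.
Solving the cascade with C₁(0)=C₂(0)=0 gives C₂(t) = C_in[1 − (τ₁ e^(−t/τ₁) − τ₂ e^(−t/τ₂))/(τ₁ − τ₂)].
At t = 17.48: e^(−t/τ₁) = 0.471659, e^(−t/τ₂) = 0.411365.
C₂ = 1.097·[1 − (23.2602·0.471659 − 19.6786·0.411365)/(3.58158)] = 1.097·0.197061 = 0.216176 mg/L.

0.2162 mg/L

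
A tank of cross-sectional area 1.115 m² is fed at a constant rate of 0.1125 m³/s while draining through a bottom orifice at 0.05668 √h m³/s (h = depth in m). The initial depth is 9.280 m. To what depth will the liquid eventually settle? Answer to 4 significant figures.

3.940 m

Level balance: A dh/dt = 0.1125 − 0.05668 √h. Setting dh/dt = 0:
Q_in = 0.05668 √h_ss ⇒ √h_ss = 0.1125/0.05668 = 1.98483.
h_ss = 1.98483² = 3.93954 m. (Since h₀ = 9.280 m > h_ss, the level will fall toward this value.)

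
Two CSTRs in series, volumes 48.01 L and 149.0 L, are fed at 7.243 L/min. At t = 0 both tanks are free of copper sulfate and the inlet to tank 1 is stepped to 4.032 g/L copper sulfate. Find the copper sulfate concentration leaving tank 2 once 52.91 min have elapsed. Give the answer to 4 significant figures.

3.578 g/L

Time constants: τᵢ = Vᵢ/Q for each well-mixed tank.
τ₁ = 48.01/7.243 = 6.62847 min; τ₂ = 149.0/7.243 = 20.5716 min.
Solving the cascade with C₁(0)=C₂(0)=0 gives C₂(t) = C_in[1 − (τ₁ e^(−t/τ₁) − τ₂ e^(−t/τ₂))/(τ₁ − τ₂)].
At t = 52.91: e^(−t/τ₁) = 0.000341475, e^(−t/τ₂) = 0.0763831.
C₂ = 4.032·[1 − (6.62847·0.000341475 − 20.5716·0.0763831)/(-13.9431)] = 4.032·0.887467 = 3.57827 g/L.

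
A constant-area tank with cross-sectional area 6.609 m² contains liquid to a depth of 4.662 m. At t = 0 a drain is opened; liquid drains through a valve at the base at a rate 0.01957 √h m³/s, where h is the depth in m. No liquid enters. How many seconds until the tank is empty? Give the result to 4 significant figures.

Volume balance on the tank: A dh/dt = −0.01957 √h.
∫ h^(−1/2) dh = −(0.01957/A) ∫ dt, giving 2√h = 2√h₀ − (0.01957/A) t.
Tank is empty when √h = 0: t_empty = 2A√h₀/0.01957.
t_empty = 2·6.609·√4.662/0.01957 = 13.2180·2.15917/0.01957 = 1458.35 s.

1458 s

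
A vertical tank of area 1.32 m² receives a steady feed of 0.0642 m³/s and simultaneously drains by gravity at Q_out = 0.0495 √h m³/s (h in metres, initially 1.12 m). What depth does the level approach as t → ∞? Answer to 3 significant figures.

1.68 m

Level balance: A dh/dt = 0.0642 − 0.0495 √h. Setting dh/dt = 0:
Q_in = 0.0495 √h_ss ⇒ √h_ss = 0.0642/0.0495 = 1.2970.
h_ss = 1.2970² = 1.6821 m. (Since h₀ = 1.12 m < h_ss, the level will rise toward this value.)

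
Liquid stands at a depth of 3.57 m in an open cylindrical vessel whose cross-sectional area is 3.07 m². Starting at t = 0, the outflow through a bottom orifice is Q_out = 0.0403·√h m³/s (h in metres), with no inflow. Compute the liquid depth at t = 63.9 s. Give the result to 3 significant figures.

2.16 m

Mass balance (ρ constant): A dh/dt = −0.0403 √h.
∫ h^(−1/2) dh = −(0.0403/A) ∫ dt, giving 2√h = 2√h₀ − (0.0403/A) t.
√h = √3.57 − 0.0403·63.9/(2·3.07) = 1.8894 − 0.41941 = 1.4700.
h = 1.4700² = 2.1610 m.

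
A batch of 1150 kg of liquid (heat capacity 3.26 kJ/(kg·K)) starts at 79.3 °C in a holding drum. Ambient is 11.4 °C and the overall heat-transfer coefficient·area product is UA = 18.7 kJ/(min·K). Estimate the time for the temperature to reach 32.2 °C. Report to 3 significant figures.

237 min

M c_p dT/dt = −UA(T − T_amb).
τ = M c_p/UA = 200.48 min; T_ss = T_amb = 11.400 °C.
T(t) = T_ss + (T₀ − T_ss)e^(−t/τ); set T = 32.2:
t = −τ ln[(T − T_ss)/(T₀ − T_ss)] = −200.48 · ln(0.30633) = 237.19 min.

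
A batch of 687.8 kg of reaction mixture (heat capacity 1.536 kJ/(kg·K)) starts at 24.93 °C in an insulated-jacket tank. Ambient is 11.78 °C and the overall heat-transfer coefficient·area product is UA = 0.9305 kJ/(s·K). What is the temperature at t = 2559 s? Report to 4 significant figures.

13.16 °C

Lumped-capacitance energy balance: M c_p dT/dt = UA(T_amb − T).
dT/dt = (T_ss − T)/τ with T_ss = T_amb = 11.7800 °C, τ = M c_p/UA = 687.8·1.536/0.9305 = 1135.37 s.
Integrating: T(t) = T_ss + (T₀ − T_ss) e^(−t/τ).
T(2559) = 11.7800 + (13.1500)·0.104990 = 13.1606 °C.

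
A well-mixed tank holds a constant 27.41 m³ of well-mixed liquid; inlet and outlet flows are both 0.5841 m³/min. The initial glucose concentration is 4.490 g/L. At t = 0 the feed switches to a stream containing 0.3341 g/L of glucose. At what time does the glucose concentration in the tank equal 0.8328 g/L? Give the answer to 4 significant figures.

99.50 min

Transient balance on the dissolved component: V dC/dt = Q(C_in − C), so τ = V/Q = 46.9269 min.
C(t) = C_in + (C₀ − C_in) e^(−t/τ). Set C = 0.8328 and solve for t:
e^(−t/τ) = (C − C_in)/(C₀ − C_in) = (0.8328 − 0.3341)/(4.490 − 0.3341) = 0.119998
t = −τ ln(…) = 46.9269 × 2.12028 = 99.4981 min.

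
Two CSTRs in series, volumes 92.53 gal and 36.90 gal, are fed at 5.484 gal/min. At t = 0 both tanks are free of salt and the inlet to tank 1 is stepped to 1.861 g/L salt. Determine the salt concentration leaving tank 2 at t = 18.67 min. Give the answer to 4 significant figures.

0.9143 g/L

Time constants: τᵢ = Vᵢ/Q for each well-mixed tank.
τ₁ = 92.53/5.484 = 16.8727 min; τ₂ = 36.90/5.484 = 6.72867 min.
Solving the cascade with C₁(0)=C₂(0)=0 gives C₂(t) = C_in[1 − (τ₁ e^(−t/τ₁) − τ₂ e^(−t/τ₂))/(τ₁ − τ₂)].
At t = 18.67: e^(−t/τ₁) = 0.330708, e^(−t/τ₂) = 0.0623684.
C₂ = 1.861·[1 − (16.8727·0.330708 − 6.72867·0.0623684)/(10.1441)] = 1.861·0.491300 = 0.914309 g/L.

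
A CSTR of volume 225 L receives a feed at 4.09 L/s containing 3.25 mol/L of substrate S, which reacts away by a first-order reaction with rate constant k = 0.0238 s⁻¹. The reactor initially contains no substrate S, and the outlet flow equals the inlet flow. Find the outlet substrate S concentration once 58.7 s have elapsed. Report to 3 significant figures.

1.29 mol/L

V dC/dt = Q(C_in − C) − k V C.
This is linear with rate a = Q/V + k = 0.041978 s⁻¹.
C_ss = Q C_in/(Q + kV) = 1.4074 mol/L; C(t) = C_ss + (C₀ − C_ss) e^(−a t).
C(58.7) = 1.4074 + (-1.4074)·e^(−0.041978·58.7) = 1.4074 + (-1.4074)·0.085086 = 1.2876 mol/L.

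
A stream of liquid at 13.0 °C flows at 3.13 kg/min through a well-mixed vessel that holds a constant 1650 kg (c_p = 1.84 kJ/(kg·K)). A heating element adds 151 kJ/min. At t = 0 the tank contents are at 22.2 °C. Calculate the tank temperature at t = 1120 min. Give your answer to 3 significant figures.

Heat balance on the well-mixed liquid: M c_p dT/dt = ṁ c_p (T_in − T) + 151.
Rearrange: dT/dt = (T_ss − T)/τ with τ = M/ṁ = 527.16 min and T_ss = T_in + Q̇/(ṁ c_p) = 39.219 °C.
T approaches T_ss exponentially: T(t) = T_ss + (T₀ − T_ss) e^(−t/τ).
T(1120) = 39.219 + (-17.019)·e^(−1120/527.16) = 39.219 + (-17.019)·0.11948 = 37.185 °C.

37.2 °C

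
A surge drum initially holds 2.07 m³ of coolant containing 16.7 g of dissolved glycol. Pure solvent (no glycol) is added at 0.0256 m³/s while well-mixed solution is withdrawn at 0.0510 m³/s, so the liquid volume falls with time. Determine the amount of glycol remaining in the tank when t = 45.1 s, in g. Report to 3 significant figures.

Let m(t) be the amount of glycol. Volume: V(t) = V₀ + (Q_in − Q_out) t = 2.07 − 0.025400 t; V(45.1) = 0.92446 m³.
Species balance (pure solvent in): dm/dt = −Q_out · m/V(t).
dm/m = −Q_out dt/(V₀ − 0.025400 t); integrating gives ln(m/m₀) = −(Q_out/(Q_in−Q_out)) ln(V/V₀).
m = m₀ (V₀/V)^(Q_out/(Q_in−Q_out)) = 16.7 × (2.07/0.92446)^(-2.0079) = 3.3098 g.

3.31 g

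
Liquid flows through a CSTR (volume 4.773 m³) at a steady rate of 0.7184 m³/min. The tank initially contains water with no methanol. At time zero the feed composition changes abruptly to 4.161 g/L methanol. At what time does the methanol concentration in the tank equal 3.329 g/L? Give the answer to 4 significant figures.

10.69 min

Accumulation = in − out for the solute gives V dC/dt = Q(C_in − C), so τ = V/Q = 6.64393 min.
C(t) = C_in + (C₀ − C_in) e^(−t/τ). Set C = 3.329 and solve for t:
e^(−t/τ) = (C − C_in)/(C₀ − C_in) = (3.329 − 4.161)/(0 − 4.161) = 0.199952
t = −τ ln(…) = 6.64393 × 1.60968 = 10.6946 min.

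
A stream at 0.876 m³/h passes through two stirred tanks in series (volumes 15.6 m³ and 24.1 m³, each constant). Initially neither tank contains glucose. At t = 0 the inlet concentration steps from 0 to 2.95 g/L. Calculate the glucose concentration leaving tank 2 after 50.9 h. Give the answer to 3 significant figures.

Each tank obeys Vᵢ dCᵢ/dt = Q(Cᵢ₋₁ − Cᵢ), so τᵢ = Vᵢ/Q.
τ₁ = 15.6/0.876 = 17.808 h; τ₂ = 24.1/0.876 = 27.511 h.
Solving the cascade with C₁(0)=C₂(0)=0 gives C₂(t) = C_in[1 − (τ₁ e^(−t/τ₁) − τ₂ e^(−t/τ₂))/(τ₁ − τ₂)].
At t = 50.9: e^(−t/τ₁) = 0.057370, e^(−t/τ₂) = 0.15721.
C₂ = 2.95·[1 − (17.808·0.057370 − 27.511·0.15721)/(-9.7032)] = 2.95·0.65954 = 1.9456 g/L.

1.95 g/L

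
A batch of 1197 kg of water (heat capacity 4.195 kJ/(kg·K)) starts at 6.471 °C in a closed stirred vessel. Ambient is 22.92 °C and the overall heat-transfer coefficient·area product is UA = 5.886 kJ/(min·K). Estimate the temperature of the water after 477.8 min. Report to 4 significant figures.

First-law balance (no shaft work): M c_p dT/dt = −UA(T − T_amb).
dT/dt = (T_ss − T)/τ with T_ss = T_amb = 22.9200 °C, τ = M c_p/UA = 1197·4.195/5.886 = 853.112 min.
Solution: T(t) = T_ss + (T₀ − T_ss) e^(−t/τ).
T(477.8) = 22.9200 + (-16.4490)·0.571171 = 13.5248 °C.

13.52 °C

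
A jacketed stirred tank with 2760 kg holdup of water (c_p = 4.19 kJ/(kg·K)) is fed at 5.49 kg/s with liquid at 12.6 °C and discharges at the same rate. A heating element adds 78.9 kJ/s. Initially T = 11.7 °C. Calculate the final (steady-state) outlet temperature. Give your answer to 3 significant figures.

Unsteady energy balance on the tank contents: M c_p dT/dt = ṁ c_p (T_in − T) + 78.9.
At steady state dT/dt = 0 ⇒ T_ss = T_in + Q̇/(ṁ c_p) = 12.6 + 78.9/(5.49·4.19) = 16.030 °C.

16.0 °C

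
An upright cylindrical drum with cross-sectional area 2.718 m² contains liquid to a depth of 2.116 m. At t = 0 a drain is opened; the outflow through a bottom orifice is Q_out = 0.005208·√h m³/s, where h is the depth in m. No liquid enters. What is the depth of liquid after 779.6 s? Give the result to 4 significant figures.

0.5009 m

A dh/dt = −Q_out = −0.005208 √h.
Separate and integrate: 2(√h − √h₀) = −(0.005208/A) t.
√h = √2.116 − 0.005208·779.6/(2·2.718) = 1.45465 − 0.746902 = 0.707746.
h = 0.707746² = 0.500905 m.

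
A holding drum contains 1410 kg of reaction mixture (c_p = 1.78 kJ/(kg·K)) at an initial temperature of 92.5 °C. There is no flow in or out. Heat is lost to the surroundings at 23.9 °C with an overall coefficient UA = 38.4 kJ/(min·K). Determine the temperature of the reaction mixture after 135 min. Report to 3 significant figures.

32.6 °C

Lumped-capacitance energy balance: M c_p dT/dt = UA(T_amb − T).
dT/dt = (T_ss − T)/τ with T_ss = T_amb = 23.900 °C, τ = M c_p/UA = 1410·1.78/38.4 = 65.359 min.
Integrating: T(t) = T_ss + (T₀ − T_ss) e^(−t/τ).
T(135) = 23.900 + (68.600)·0.12675 = 32.595 °C.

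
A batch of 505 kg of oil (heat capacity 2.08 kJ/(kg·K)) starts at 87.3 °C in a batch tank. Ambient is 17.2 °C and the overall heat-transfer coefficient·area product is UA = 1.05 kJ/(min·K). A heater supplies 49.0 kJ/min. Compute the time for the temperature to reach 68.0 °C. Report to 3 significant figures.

Lumped-capacitance energy balance: M c_p dT/dt = UA(T_amb − T) + Q̇.
τ = M c_p/UA = 1000.4 min; T_ss = T_amb + Q̇/UA = 17.2 + 49.0/1.05 = 63.867 °C.
T(t) = T_ss + (T₀ − T_ss)e^(−t/τ); set T = 68.0:
t = −τ ln[(T − T_ss)/(T₀ − T_ss)] = −1000.4 · ln(0.17639) = 1735.7 min.

1740 min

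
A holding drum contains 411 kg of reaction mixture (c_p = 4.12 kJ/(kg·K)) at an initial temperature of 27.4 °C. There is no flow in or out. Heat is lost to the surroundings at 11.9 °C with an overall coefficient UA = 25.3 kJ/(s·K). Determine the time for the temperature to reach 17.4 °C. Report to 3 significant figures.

69.3 s

Unsteady energy balance on the tank contents: M c_p dT/dt = −UA(T − T_amb).
τ = M c_p/UA = 66.930 s; T_ss = T_amb = 11.900 °C.
T(t) = T_ss + (T₀ − T_ss)e^(−t/τ); set T = 17.4:
t = −τ ln[(T − T_ss)/(T₀ − T_ss)] = −66.930 · ln(0.35484) = 69.345 s.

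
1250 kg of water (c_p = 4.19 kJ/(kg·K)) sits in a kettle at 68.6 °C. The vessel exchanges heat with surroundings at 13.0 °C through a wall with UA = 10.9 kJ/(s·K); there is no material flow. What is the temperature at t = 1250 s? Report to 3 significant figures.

17.1 °C

M c_p dT/dt = −UA(T − T_amb).
dT/dt = (T_ss − T)/τ with T_ss = T_amb = 13.000 °C, τ = M c_p/UA = 1250·4.19/10.9 = 480.50 s.
This is linear first-order; T(t) = T_ss + (T₀ − T_ss) e^(−t/τ).
T(1250) = 13.000 + (55.600)·0.074167 = 17.124 °C.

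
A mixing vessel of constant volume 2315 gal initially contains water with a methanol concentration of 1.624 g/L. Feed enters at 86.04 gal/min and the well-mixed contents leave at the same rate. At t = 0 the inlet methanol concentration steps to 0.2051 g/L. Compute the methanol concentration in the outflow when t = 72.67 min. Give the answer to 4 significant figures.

0.3004 g/L

Unsteady species balance (constant V, well mixed): V dC/dt = Q(C_in − C).
Rewrite as dC/dt + C/τ = C_in/τ, τ = V/Q = 26.9061 min.
Integrating: C(t) = C_in + (C₀ − C_in) e^(−t/τ).
C(72.67) = 0.2051 + (1.624 − 0.2051)·e^(−72.67/26.9061) = 0.2051 + (1.41890)·0.0671467 = 0.300374 g/L.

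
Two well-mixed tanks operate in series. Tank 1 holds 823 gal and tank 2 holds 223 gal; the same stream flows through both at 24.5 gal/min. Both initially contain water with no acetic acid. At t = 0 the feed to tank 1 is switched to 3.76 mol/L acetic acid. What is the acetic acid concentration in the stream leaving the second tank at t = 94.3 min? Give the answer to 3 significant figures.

3.45 mol/L

Species balance on tank i: dCᵢ/dt = (Cᵢ₋₁ − Cᵢ)/τᵢ with τᵢ = Vᵢ/Q.
τ₁ = 823/24.5 = 33.592 min; τ₂ = 223/24.5 = 9.1020 min.
Tank 1: C₁ = C_in(1 − e^(−t/τ₁)). Tank 2 (τ₁ ≠ τ₂): C₂ = C_in[1 − (τ₁ e^(−t/τ₁) − τ₂ e^(−t/τ₂))/(τ₁ − τ₂)].
At t = 94.3: e^(−t/τ₁) = 0.060372, e^(−t/τ₂) = 3.1665e-05.
C₂ = 3.76·[1 − (33.592·0.060372 − 9.1020·3.1665e-05)/(24.490)] = 3.76·0.91720 = 3.4487 mol/L.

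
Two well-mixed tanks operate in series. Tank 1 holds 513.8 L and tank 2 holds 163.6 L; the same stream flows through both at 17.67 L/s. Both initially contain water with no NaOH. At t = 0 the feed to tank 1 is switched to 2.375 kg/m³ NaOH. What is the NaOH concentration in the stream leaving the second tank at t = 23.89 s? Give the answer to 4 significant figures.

0.9268 kg/m³

Species balance on tank i: dCᵢ/dt = (Cᵢ₋₁ − Cᵢ)/τᵢ with τᵢ = Vᵢ/Q.
τ₁ = 513.8/17.67 = 29.0775 s; τ₂ = 163.6/17.67 = 9.25863 s.
Tank 1: C₁ = C_in(1 − e^(−t/τ₁)). Tank 2 (τ₁ ≠ τ₂): C₂ = C_in[1 − (τ₁ e^(−t/τ₁) − τ₂ e^(−t/τ₂))/(τ₁ − τ₂)].
At t = 23.89: e^(−t/τ₁) = 0.439729, e^(−t/τ₂) = 0.0757516.
C₂ = 2.375·[1 − (29.0775·0.439729 − 9.25863·0.0757516)/(19.8189)] = 2.375·0.390235 = 0.926807 kg/m³.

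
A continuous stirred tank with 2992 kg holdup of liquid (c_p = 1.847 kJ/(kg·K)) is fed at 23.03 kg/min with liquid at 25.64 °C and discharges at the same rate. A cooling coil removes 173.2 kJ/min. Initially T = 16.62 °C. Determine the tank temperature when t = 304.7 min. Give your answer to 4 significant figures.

Heat balance on the well-mixed liquid: M c_p dT/dt = ṁ c_p (T_in − T) − 173.2.
τ = M/ṁ = 129.917 min; T_ss = T_in − Q̇/(ṁ c_p) = 25.64 − 173.2/(23.03·1.847) = 21.5682 °C.
This is linear first-order; T(t) = T_ss + (T₀ − T_ss) e^(−t/τ).
T(304.7) = 21.5682 + (-4.94819)·e^(−304.7/129.917) = 21.5682 + (-4.94819)·0.0958151 = 21.0941 °C.

21.09 °C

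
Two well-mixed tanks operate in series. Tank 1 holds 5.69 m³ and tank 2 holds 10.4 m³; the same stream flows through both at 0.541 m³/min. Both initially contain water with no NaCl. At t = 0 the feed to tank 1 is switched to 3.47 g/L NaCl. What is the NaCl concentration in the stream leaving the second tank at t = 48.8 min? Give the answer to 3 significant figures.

Time constants: τᵢ = Vᵢ/Q for each well-mixed tank.
τ₁ = 5.69/0.541 = 10.518 min; τ₂ = 10.4/0.541 = 19.224 min.
Solving the cascade with C₁(0)=C₂(0)=0 gives C₂(t) = C_in[1 − (τ₁ e^(−t/τ₁) − τ₂ e^(−t/τ₂))/(τ₁ − τ₂)].
At t = 48.8: e^(−t/τ₁) = 0.0096591, e^(−t/τ₂) = 0.078982.
C₂ = 3.47·[1 − (10.518·0.0096591 − 19.224·0.078982)/(-8.7061)] = 3.47·0.83727 = 2.9053 g/L.

2.91 g/L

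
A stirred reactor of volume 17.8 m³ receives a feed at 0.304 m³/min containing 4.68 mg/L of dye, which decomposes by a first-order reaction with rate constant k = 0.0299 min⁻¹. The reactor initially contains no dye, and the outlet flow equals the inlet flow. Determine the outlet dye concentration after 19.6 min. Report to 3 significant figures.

Species balance: V dC/dt = Q C_in − Q C − k V C.
dC/dt = (Q/V) C_in − (Q/V + k) C; effective rate a = Q/V + k = 0.017079 + 0.0299 = 0.046979 min⁻¹.
C_ss = Q C_in/(Q + kV) = 1.7014 mg/L; C(t) = C_ss + (C₀ − C_ss) e^(−a t).
C(19.6) = 1.7014 + (-1.7014)·e^(−0.046979·19.6) = 1.7014 + (-1.7014)·0.39821 = 1.0239 mg/L.

1.02 mg/L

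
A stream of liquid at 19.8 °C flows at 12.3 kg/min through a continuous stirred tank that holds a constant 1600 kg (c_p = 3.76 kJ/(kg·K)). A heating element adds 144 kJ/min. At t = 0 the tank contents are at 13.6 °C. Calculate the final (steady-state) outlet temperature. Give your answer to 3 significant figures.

First-law balance (no shaft work): M c_p dT/dt = ṁ c_p (T_in − T) + 144.
At steady state dT/dt = 0 ⇒ T_ss = T_in + Q̇/(ṁ c_p) = 19.8 + 144/(12.3·3.76) = 22.914 °C.

22.9 °C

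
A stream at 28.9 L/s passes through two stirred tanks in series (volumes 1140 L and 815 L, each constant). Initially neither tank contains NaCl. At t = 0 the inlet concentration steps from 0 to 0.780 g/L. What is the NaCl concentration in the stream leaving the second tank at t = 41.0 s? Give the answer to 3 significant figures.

0.269 g/L

Each tank obeys Vᵢ dCᵢ/dt = Q(Cᵢ₋₁ − Cᵢ), so τᵢ = Vᵢ/Q.
τ₁ = 1140/28.9 = 39.446 s; τ₂ = 815/28.9 = 28.201 s.
Tank 1: C₁ = C_in(1 − e^(−t/τ₁)). Tank 2 (τ₁ ≠ τ₂): C₂ = C_in[1 − (τ₁ e^(−t/τ₁) − τ₂ e^(−t/τ₂))/(τ₁ − τ₂)].
At t = 41.0: e^(−t/τ₁) = 0.35367, e^(−t/τ₂) = 0.23367.
C₂ = 0.780·[1 − (39.446·0.35367 − 28.201·0.23367)/(11.246)] = 0.780·0.34539 = 0.26940 g/L.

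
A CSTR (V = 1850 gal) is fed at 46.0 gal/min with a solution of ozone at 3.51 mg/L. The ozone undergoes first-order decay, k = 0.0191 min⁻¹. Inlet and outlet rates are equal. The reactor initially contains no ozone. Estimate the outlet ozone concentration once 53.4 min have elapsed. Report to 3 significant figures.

1.80 mg/L

Accumulation = in − out − consumed: V dC/dt = Q C_in − Q C − k V C.
This is linear with rate a = Q/V + k = 0.043965 min⁻¹.
C_ss = Q C_in/(Q + kV) = 1.9851 mg/L; C(t) = C_ss + (C₀ − C_ss) e^(−a t).
C(53.4) = 1.9851 + (-1.9851)·e^(−0.043965·53.4) = 1.9851 + (-1.9851)·0.095586 = 1.7954 mg/L.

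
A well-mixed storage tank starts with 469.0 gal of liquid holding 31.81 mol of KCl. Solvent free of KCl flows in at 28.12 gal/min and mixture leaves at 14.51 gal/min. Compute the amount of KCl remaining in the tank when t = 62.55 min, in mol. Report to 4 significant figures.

10.55 mol

Total volume: dV/dt = Q_in − Q_out = 13.6100 gal/min, so V(t) = 469.0 + 13.6100 t and V(62.55) = 1320.31 gal.
Solute balance: dm/dt = 0 − Q_out C = −Q_out m/V(t).
dm/m = −Q_out dt/(V₀ + 13.6100 t); integrating gives ln(m/m₀) = −(Q_out/(Q_in−Q_out)) ln(V/V₀).
m = m₀ (V₀/V)^(Q_out/(Q_in−Q_out)) = 31.81 × (469.0/1320.31)^(1.06613) = 10.5521 mol.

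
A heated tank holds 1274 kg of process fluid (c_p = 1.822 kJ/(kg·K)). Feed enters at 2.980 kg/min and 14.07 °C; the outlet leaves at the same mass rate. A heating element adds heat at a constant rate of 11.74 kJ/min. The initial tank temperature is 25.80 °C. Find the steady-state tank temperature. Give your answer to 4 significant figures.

16.23 °C

M c_p dT/dt = ṁ c_p (T_in − T) + Q̇.
At steady state dT/dt = 0 ⇒ T_ss = T_in + Q̇/(ṁ c_p) = 14.07 + 11.74/(2.980·1.822) = 16.2322 °C.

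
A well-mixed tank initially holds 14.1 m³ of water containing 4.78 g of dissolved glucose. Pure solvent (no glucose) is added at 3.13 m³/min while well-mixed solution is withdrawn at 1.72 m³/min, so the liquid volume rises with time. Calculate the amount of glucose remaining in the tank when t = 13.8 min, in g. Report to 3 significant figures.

Let m(t) be the amount of glucose. Volume: V(t) = V₀ + (Q_in − Q_out) t = 14.1 + 1.4100 t; V(13.8) = 33.558 m³.
No glucose enters, so dm/dt = −Q_out · (m/V).
dm/m = −Q_out dt/(V₀ + 1.4100 t); integrating gives ln(m/m₀) = −(Q_out/(Q_in−Q_out)) ln(V/V₀).
m = m₀ (V₀/V)^(Q_out/(Q_in−Q_out)) = 4.78 × (14.1/33.558)^(1.2199) = 1.6598 g.

1.66 g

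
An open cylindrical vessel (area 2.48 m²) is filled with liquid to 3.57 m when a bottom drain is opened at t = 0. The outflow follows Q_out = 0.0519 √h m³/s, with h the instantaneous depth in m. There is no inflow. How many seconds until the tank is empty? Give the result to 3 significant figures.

A dh/dt = −Q_out = −0.0519 √h.
Separate and integrate: 2(√h − √h₀) = −(0.0519/A) t.
Tank is empty when √h = 0: t_empty = 2A√h₀/0.0519.
t_empty = 2·2.48·√3.57/0.0519 = 4.9600·1.8894/0.0519 = 180.57 s.

181 s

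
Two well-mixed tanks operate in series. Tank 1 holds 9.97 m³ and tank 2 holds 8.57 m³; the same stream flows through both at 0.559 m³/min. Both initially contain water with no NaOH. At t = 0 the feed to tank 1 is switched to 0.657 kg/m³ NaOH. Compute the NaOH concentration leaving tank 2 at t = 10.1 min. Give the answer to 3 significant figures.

0.0824 kg/m³

Each tank obeys Vᵢ dCᵢ/dt = Q(Cᵢ₋₁ − Cᵢ), so τᵢ = Vᵢ/Q.
τ₁ = 9.97/0.559 = 17.835 min; τ₂ = 8.57/0.559 = 15.331 min.
Solving the cascade with C₁(0)=C₂(0)=0 gives C₂(t) = C_in[1 − (τ₁ e^(−t/τ₁) − τ₂ e^(−t/τ₂))/(τ₁ − τ₂)].
At t = 10.1: e^(−t/τ₁) = 0.56763, e^(−t/τ₂) = 0.51747.
C₂ = 0.657·[1 − (17.835·0.56763 − 15.331·0.51747)/(2.5045)] = 0.657·0.12535 = 0.082355 kg/m³.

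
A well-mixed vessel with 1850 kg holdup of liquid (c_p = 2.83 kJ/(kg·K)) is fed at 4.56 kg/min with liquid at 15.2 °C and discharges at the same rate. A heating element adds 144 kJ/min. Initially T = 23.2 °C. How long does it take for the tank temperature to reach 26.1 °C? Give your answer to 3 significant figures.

1020 min

M c_p dT/dt = ṁ c_p (T_in − T) + Q̇.
τ = M/ṁ = 405.70 min; T_ss = T_in + Q̇/(ṁ c_p) = 26.359 °C.
T(t) = T_ss + (T₀ − T_ss) e^(−t/τ). Set T = 26.1:
e^(−t/τ) = (26.1 − 26.359)/(23.2 − 26.359) = 0.081883
t = −405.70 · ln(0.081883) = 1015.3 min.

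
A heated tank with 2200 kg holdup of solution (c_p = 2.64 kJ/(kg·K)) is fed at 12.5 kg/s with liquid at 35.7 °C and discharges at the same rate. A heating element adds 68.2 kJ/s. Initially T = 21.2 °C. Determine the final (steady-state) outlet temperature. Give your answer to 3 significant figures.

37.8 °C

M c_p dT/dt = ṁ c_p (T_in − T) + Q̇.
At steady state dT/dt = 0 ⇒ T_ss = T_in + Q̇/(ṁ c_p) = 35.7 + 68.2/(12.5·2.64) = 37.767 °C.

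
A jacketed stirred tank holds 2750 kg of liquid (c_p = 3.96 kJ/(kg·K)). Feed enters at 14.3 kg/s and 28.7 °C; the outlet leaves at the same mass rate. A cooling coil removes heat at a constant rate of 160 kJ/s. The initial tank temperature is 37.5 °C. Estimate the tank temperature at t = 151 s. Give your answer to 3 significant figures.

Energy balance: M c_p dT/dt = ṁ c_p (T_in − T) − 160.
τ = M/ṁ = 192.31 s; T_ss = T_in − Q̇/(ṁ c_p) = 28.7 − 160/(14.3·3.96) = 25.875 °C.
Integrating: T(t) = T_ss + (T₀ − T_ss) e^(−t/τ).
T(151) = 25.875 + (11.625)·e^(−151/192.31) = 25.875 + (11.625)·0.45603 = 31.176 °C.

31.2 °C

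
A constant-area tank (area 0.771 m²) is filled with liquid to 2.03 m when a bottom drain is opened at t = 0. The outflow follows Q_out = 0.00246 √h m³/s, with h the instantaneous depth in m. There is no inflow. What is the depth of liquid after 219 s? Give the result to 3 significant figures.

1.16 m

A dh/dt = −Q_out = −0.00246 √h.
∫ h^(−1/2) dh = −(0.00246/A) ∫ dt, giving 2√h = 2√h₀ − (0.00246/A) t.
√h = √2.03 − 0.00246·219/(2·0.771) = 1.4248 − 0.34938 = 1.0754.
h = 1.0754² = 1.1565 m.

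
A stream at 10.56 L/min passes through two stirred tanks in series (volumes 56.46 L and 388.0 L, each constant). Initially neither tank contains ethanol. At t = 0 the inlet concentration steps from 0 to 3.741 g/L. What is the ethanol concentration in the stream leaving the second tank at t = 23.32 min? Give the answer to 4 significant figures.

1.428 g/L

Species balance on tank i: dCᵢ/dt = (Cᵢ₋₁ − Cᵢ)/τᵢ with τᵢ = Vᵢ/Q.
τ₁ = 56.46/10.56 = 5.34659 min; τ₂ = 388.0/10.56 = 36.7424 min.
Tank 1: C₁ = C_in(1 − e^(−t/τ₁)). Tank 2 (τ₁ ≠ τ₂): C₂ = C_in[1 − (τ₁ e^(−t/τ₁) − τ₂ e^(−t/τ₂))/(τ₁ − τ₂)].
At t = 23.32: e^(−t/τ₁) = 0.0127572, e^(−t/τ₂) = 0.530101.
C₂ = 3.741·[1 − (5.34659·0.0127572 − 36.7424·0.530101)/(-31.3958)] = 3.741·0.381798 = 1.42831 g/L.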